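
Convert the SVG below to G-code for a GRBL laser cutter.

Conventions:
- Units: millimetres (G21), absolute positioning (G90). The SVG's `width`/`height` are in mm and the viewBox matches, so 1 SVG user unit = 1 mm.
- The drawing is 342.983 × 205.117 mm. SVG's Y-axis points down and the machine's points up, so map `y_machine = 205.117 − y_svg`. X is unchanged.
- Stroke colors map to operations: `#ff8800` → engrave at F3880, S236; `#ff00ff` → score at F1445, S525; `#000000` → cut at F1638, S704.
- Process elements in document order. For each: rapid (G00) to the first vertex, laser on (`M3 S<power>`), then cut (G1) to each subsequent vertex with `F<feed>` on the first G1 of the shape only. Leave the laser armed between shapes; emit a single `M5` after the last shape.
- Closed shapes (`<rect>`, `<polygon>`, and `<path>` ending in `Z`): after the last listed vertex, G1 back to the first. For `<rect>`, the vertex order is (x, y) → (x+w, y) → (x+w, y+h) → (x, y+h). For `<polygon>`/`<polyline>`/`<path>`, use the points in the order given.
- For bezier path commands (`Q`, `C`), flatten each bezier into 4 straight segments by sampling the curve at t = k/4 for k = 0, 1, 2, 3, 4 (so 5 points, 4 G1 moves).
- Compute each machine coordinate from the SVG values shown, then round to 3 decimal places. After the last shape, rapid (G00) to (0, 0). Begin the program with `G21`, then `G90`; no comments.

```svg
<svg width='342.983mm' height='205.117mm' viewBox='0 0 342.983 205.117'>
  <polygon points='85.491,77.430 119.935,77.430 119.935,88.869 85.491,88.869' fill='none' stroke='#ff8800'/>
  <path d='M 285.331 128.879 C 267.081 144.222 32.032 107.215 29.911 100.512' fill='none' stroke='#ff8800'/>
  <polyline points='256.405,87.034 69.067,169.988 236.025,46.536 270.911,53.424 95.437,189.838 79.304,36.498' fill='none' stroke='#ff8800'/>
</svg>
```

Since the viewBox matches the mm dimensions, user units are millimetres directly. The only transform is the Y-flip y_m = 205.117 − y_svg.

Shape 1 is a rectangle drawn with `<polygon>`. Its stroke #ff8800 means engrave at S236, F3880. After flipping Y the toolpath is (85.491,127.687) → (119.935,127.687) → (119.935,116.248) → (85.491,116.248) → (85.491,127.687), returning to the start.

Shape 2 is a cubic bezier drawn with `<path>`. Its stroke #ff8800 means engrave at S236, F3880. After flipping Y the toolpath is (285.331,76.238) → (238.021,73.255) → (151.573,82.154) → (68.149,95.187) → (29.911,104.605).

Shape 3 is a open polyline drawn with `<polyline>`. Its stroke #ff8800 means engrave at S236, F3880. After flipping Y the toolpath is (256.405,118.083) → (69.067,35.129) → (236.025,158.581) → (270.911,151.693) → (95.437,15.279) → (79.304,168.619).

G21
G90
G00 X85.491 Y127.687
M3 S236
G1 X119.935 Y127.687 F3880
G1 X119.935 Y116.248
G1 X85.491 Y116.248
G1 X85.491 Y127.687
G00 X285.331 Y76.238
M3 S236
G1 X238.021 Y73.255 F3880
G1 X151.573 Y82.154
G1 X68.149 Y95.187
G1 X29.911 Y104.605
G00 X256.405 Y118.083
M3 S236
G1 X69.067 Y35.129 F3880
G1 X236.025 Y158.581
G1 X270.911 Y151.693
G1 X95.437 Y15.279
G1 X79.304 Y168.619
M5
G00 X0.000 Y0.000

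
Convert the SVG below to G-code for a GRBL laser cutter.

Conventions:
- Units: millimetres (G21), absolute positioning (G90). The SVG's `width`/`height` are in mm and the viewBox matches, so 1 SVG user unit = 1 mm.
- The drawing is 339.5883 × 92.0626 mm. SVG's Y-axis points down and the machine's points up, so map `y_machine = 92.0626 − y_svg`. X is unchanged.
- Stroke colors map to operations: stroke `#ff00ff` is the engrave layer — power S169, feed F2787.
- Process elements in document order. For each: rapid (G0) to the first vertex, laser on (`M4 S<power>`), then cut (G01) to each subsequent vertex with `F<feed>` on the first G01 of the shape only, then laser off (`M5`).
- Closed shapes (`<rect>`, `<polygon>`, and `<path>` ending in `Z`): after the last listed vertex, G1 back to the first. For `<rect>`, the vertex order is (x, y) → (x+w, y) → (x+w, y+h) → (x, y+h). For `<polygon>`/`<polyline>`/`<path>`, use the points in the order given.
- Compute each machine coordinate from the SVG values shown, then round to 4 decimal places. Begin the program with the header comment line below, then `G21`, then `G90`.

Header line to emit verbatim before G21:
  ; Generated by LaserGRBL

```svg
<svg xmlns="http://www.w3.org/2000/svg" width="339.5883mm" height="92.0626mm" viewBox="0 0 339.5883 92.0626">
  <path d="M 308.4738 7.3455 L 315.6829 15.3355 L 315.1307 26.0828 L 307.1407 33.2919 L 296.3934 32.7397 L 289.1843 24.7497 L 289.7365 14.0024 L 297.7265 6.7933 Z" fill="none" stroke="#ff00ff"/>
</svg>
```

; Generated by LaserGRBL
G21
G90
G0 X308.4738 Y84.7171
M4 S169
G01 X315.6829 Y76.7271 F2787
G01 X315.1307 Y65.9798
G01 X307.1407 Y58.7707
G01 X296.3934 Y59.3229
G01 X289.1843 Y67.3129
G01 X289.7365 Y78.0602
G01 X297.7265 Y85.2693
G01 X308.4738 Y84.7171
M5

Since the viewBox matches the mm dimensions, user units are millimetres directly. The only transform is the Y-flip y_m = 92.0626 − y_svg.

Shape 1 is a regular polygon drawn with `<path>`. Its stroke #ff00ff means engrave at S169, F2787. After flipping Y the toolpath is (308.4738,84.7171) → (315.6829,76.7271) → (315.1307,65.9798) → (307.1407,58.7707) → (296.3934,59.3229) → (289.1843,67.3129) → (289.7365,78.0602) → (297.7265,85.2693) → (308.4738,84.7171), returning to the start.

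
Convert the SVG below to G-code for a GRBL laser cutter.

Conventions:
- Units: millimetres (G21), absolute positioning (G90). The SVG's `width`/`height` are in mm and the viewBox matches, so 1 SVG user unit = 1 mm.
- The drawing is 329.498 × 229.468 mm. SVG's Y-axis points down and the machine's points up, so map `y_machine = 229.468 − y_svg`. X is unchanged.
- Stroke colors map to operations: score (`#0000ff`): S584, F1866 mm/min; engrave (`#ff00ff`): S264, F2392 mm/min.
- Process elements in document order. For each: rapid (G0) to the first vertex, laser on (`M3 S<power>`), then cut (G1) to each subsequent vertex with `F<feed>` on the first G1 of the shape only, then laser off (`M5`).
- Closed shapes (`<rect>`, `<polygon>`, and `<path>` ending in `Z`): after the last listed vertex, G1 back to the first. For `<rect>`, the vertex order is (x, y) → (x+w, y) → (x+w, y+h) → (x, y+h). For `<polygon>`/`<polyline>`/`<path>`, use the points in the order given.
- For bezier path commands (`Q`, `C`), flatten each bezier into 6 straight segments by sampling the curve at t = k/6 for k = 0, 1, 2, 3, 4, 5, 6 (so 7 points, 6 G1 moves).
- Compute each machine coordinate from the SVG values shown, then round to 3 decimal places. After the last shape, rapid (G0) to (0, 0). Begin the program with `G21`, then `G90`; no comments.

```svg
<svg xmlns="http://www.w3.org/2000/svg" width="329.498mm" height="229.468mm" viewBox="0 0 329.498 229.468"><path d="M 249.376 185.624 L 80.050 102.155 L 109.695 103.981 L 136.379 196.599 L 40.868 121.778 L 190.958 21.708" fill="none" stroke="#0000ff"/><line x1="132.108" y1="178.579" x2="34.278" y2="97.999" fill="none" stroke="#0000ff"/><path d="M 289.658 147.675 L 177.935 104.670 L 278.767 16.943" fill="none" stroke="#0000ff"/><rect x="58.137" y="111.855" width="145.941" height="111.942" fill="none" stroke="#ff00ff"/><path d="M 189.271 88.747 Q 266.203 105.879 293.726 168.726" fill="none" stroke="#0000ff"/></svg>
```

Since the viewBox matches the mm dimensions, user units are millimetres directly. The only transform is the Y-flip y_m = 229.468 − y_svg.

Shape 1 is a open polyline drawn with `<path>`. Its stroke #0000ff means score at S584, F1866. After flipping Y the toolpath is (249.376,43.844) → (80.050,127.313) → (109.695,125.487) → (136.379,32.869) → (40.868,107.690) → (190.958,207.760).

Shape 2 is a line segment drawn with `<line>`. Its stroke #0000ff means score at S584, F1866. After flipping Y the toolpath is (132.108,50.889) → (34.278,131.469).

Shape 3 is a open polyline drawn with `<path>`. Its stroke #0000ff means score at S584, F1866. After flipping Y the toolpath is (289.658,81.793) → (177.935,124.798) → (278.767,212.525).

Shape 4 is a rectangle drawn with `<rect>`. Its stroke #ff00ff means engrave at S264, F2392. After flipping Y the toolpath is (58.137,117.613) → (204.078,117.613) → (204.078,5.671) → (58.137,5.671) → (58.137,117.613), returning to the start.

Shape 5 is a quadratic bezier drawn with `<path>`. Its stroke #0000ff means score at S584, F1866. After flipping Y the toolpath is (189.271,140.721) → (213.543,133.740) → (235.069,124.220) → (253.851,112.160) → (269.887,97.561) → (283.179,80.421) → (293.726,60.742).

G21
G90
G0 X249.376 Y43.844
M3 S584
G1 X80.050 Y127.313 F1866
G1 X109.695 Y125.487
G1 X136.379 Y32.869
G1 X40.868 Y107.690
G1 X190.958 Y207.760
M5
G0 X132.108 Y50.889
M3 S584
G1 X34.278 Y131.469 F1866
M5
G0 X289.658 Y81.793
M3 S584
G1 X177.935 Y124.798 F1866
G1 X278.767 Y212.525
M5
G0 X58.137 Y117.613
M3 S264
G1 X204.078 Y117.613 F2392
G1 X204.078 Y5.671
G1 X58.137 Y5.671
G1 X58.137 Y117.613
M5
G0 X189.271 Y140.721
M3 S584
G1 X213.543 Y133.740 F1866
G1 X235.069 Y124.220
G1 X253.851 Y112.160
G1 X269.887 Y97.561
G1 X283.179 Y80.421
G1 X293.726 Y60.742
M5
G0 X0.000 Y0.000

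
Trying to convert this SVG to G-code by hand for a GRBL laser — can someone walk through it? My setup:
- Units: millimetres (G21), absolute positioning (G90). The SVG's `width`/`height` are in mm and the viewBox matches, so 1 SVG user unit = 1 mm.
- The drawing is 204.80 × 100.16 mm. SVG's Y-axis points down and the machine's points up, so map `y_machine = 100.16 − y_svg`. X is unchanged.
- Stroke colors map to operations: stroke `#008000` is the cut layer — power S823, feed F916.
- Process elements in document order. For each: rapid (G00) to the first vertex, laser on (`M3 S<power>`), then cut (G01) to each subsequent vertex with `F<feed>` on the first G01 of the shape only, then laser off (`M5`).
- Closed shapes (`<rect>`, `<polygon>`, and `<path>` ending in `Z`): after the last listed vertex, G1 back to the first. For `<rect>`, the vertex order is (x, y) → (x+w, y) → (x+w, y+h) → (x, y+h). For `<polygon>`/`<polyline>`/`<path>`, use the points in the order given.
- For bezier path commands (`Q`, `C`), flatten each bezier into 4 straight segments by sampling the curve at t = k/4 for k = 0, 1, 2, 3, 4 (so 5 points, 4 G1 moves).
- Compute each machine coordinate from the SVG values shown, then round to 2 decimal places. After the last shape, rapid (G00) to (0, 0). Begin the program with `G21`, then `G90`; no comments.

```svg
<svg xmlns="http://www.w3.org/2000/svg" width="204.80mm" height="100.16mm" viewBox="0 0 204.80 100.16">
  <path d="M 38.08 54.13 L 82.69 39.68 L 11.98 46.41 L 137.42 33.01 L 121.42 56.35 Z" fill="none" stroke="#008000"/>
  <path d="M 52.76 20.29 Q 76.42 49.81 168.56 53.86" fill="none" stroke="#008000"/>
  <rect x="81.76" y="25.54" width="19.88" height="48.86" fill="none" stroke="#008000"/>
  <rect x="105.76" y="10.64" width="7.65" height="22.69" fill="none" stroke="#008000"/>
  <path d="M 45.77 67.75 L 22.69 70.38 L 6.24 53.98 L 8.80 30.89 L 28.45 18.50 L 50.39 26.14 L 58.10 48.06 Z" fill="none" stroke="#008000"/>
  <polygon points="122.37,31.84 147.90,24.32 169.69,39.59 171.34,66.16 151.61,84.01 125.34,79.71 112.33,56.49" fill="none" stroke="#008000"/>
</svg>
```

Since the viewBox matches the mm dimensions, user units are millimetres directly. The only transform is the Y-flip y_m = 100.16 − y_svg.

Shape 1 is a closed polygon drawn with `<path>`. Its stroke #008000 means cut at S823, F916. After flipping Y the toolpath is (38.08,46.03) → (82.69,60.48) → (11.98,53.75) → (137.42,67.15) → (121.42,43.81) → (38.08,46.03), returning to the start.

Shape 2 is a quadratic bezier drawn with `<path>`. Its stroke #008000 means cut at S823, F916. After flipping Y the toolpath is (52.76,79.87) → (68.87,66.70) → (93.54,56.72) → (126.77,49.92) → (168.56,46.30).

Shape 3 is a rectangle drawn with `<rect>`. Its stroke #008000 means cut at S823, F916. After flipping Y the toolpath is (81.76,74.62) → (101.64,74.62) → (101.64,25.76) → (81.76,25.76) → (81.76,74.62), returning to the start.

Shape 4 is a rectangle drawn with `<rect>`. Its stroke #008000 means cut at S823, F916. After flipping Y the toolpath is (105.76,89.52) → (113.41,89.52) → (113.41,66.83) → (105.76,66.83) → (105.76,89.52), returning to the start.

Shape 5 is a regular polygon drawn with `<path>`. Its stroke #008000 means cut at S823, F916. After flipping Y the toolpath is (45.77,32.41) → (22.69,29.78) → (6.24,46.18) → (8.80,69.27) → (28.45,81.66) → (50.39,74.02) → (58.10,52.10) → (45.77,32.41), returning to the start.

Shape 6 is a regular polygon drawn with `<polygon>`. Its stroke #008000 means cut at S823, F916. After flipping Y the toolpath is (122.37,68.32) → (147.90,75.84) → (169.69,60.57) → (171.34,34.00) → (151.61,16.15) → (125.34,20.45) → (112.33,43.67) → (122.37,68.32), returning to the start.

G21
G90
G00 X38.08 Y46.03
M3 S823
G01 X82.69 Y60.48 F916
G01 X11.98 Y53.75
G01 X137.42 Y67.15
G01 X121.42 Y43.81
G01 X38.08 Y46.03
M5
G00 X52.76 Y79.87
M3 S823
G01 X68.87 Y66.70 F916
G01 X93.54 Y56.72
G01 X126.77 Y49.92
G01 X168.56 Y46.30
M5
G00 X81.76 Y74.62
M3 S823
G01 X101.64 Y74.62 F916
G01 X101.64 Y25.76
G01 X81.76 Y25.76
G01 X81.76 Y74.62
M5
G00 X105.76 Y89.52
M3 S823
G01 X113.41 Y89.52 F916
G01 X113.41 Y66.83
G01 X105.76 Y66.83
G01 X105.76 Y89.52
M5
G00 X45.77 Y32.41
M3 S823
G01 X22.69 Y29.78 F916
G01 X6.24 Y46.18
G01 X8.80 Y69.27
G01 X28.45 Y81.66
G01 X50.39 Y74.02
G01 X58.10 Y52.10
G01 X45.77 Y32.41
M5
G00 X122.37 Y68.32
M3 S823
G01 X147.90 Y75.84 F916
G01 X169.69 Y60.57
G01 X171.34 Y34.00
G01 X151.61 Y16.15
G01 X125.34 Y20.45
G01 X112.33 Y43.67
G01 X122.37 Y68.32
M5
G00 X0.00 Y0.00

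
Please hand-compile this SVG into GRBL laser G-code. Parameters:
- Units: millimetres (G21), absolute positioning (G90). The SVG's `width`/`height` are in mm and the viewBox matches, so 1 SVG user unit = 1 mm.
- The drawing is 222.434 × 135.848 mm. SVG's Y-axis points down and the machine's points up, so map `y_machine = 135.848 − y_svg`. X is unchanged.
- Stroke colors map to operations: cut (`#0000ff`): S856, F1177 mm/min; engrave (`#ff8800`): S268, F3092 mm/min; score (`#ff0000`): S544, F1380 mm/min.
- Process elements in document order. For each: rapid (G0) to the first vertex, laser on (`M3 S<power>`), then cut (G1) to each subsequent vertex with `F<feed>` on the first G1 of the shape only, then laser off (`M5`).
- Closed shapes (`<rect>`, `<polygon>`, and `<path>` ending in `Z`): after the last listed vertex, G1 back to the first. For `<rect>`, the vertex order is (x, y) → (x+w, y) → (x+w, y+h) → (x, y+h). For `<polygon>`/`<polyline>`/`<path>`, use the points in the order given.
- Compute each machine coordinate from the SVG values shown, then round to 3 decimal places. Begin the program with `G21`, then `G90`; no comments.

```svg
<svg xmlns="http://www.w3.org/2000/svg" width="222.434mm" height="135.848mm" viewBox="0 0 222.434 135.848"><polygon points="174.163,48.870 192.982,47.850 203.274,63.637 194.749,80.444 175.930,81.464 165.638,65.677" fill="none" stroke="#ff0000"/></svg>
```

viewBox `0 0 222.434 135.848` with mm width/height → 1 unit = 1 mm. Flip: y_m = 135.848 − y_svg.

**Shape 1** — `<polygon>` regular polygon, stroke `#ff0000` → score (S544, F1380). Machine vertices: (174.163,86.978) → (192.982,87.998) → (203.274,72.211) → (194.749,55.404) → (175.930,54.384) → (165.638,70.171) → (174.163,86.978). Closed: final G1 returns to the first vertex.

G21
G90
G0 X174.163 Y86.978
M3 S544
G1 X192.982 Y87.998 F1380
G1 X203.274 Y72.211
G1 X194.749 Y55.404
G1 X175.930 Y54.384
G1 X165.638 Y70.171
G1 X174.163 Y86.978
M5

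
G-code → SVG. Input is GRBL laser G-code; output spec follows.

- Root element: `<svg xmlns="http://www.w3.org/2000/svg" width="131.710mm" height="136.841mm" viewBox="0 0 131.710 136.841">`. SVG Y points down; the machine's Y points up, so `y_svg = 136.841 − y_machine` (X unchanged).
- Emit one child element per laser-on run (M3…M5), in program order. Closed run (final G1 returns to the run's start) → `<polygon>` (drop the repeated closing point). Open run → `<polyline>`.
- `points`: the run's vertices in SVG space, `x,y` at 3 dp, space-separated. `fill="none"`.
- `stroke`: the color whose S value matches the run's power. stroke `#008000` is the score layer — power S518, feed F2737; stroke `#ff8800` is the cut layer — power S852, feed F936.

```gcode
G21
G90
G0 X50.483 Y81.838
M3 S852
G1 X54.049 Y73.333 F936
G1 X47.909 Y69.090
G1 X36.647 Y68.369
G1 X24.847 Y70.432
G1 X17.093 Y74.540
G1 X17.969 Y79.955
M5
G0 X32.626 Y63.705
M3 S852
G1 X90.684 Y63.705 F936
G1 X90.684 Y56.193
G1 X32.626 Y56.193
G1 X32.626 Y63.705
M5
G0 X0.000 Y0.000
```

<svg xmlns="http://www.w3.org/2000/svg" width="131.710mm" height="136.841mm" viewBox="0 0 131.710 136.841">
  <polyline points="50.483,55.003 54.049,63.508 47.909,67.751 36.647,68.472 24.847,66.409 17.093,62.301 17.969,56.886" fill="none" stroke="#ff8800"/>
  <polygon points="32.626,73.136 90.684,73.136 90.684,80.648 32.626,80.648" fill="none" stroke="#ff8800"/>
</svg>

y_svg = 136.841 − y_m. Every run uses S852, so all elements get stroke `#ff8800` (cut).

[1] open run; points: 50.483,55.003 54.049,63.508 47.909,67.751 36.647,68.472 24.847,66.409 17.093,62.301 17.969,56.886

[2] closed run; points: 32.626,73.136 90.684,73.136 90.684,80.648 32.626,80.648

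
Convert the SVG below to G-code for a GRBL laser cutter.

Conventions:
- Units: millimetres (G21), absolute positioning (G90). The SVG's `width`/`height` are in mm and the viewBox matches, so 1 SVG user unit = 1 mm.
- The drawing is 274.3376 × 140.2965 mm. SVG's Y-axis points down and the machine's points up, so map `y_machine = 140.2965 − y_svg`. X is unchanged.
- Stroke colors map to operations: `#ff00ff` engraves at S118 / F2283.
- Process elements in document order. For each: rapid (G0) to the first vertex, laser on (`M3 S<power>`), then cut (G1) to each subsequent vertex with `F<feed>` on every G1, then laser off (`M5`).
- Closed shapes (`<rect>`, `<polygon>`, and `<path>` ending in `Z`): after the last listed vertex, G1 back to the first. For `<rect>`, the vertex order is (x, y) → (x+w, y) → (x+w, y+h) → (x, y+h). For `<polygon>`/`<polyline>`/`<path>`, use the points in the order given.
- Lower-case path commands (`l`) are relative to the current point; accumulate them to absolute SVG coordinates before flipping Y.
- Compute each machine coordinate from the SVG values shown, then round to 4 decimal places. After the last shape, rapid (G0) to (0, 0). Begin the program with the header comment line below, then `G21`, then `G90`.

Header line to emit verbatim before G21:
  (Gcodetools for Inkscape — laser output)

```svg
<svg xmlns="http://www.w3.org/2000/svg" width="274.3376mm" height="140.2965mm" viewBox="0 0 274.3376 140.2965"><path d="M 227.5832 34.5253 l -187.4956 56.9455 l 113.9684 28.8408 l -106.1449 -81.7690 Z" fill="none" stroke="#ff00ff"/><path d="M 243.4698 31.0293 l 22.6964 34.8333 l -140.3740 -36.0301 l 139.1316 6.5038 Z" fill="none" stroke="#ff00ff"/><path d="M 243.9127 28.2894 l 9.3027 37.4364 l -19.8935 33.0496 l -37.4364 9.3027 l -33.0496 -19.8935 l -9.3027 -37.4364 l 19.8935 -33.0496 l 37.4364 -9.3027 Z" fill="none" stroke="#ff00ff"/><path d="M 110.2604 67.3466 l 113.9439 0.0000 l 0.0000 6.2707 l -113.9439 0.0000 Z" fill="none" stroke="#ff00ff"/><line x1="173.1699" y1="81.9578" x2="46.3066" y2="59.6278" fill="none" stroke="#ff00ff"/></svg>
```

1 u = 1 mm; y_m = 140.2965 − y.

[1] `<path>` closed polygon, #ff00ff→engrave S118 F2283: (227.5832,105.7712) → (40.0876,48.8257) → (154.0560,19.9849) → (47.9111,101.7539) → (227.5832,105.7712) (closed)

[2] `<path>` closed polygon, #ff00ff→engrave S118 F2283: (243.4698,109.2672) → (266.1662,74.4339) → (125.7922,110.4640) → (264.9238,103.9602) → (243.4698,109.2672) (closed)

[3] `<path>` regular polygon, #ff00ff→engrave S118 F2283: (243.9127,112.0071) → (253.2154,74.5707) → (233.3219,41.5211) → (195.8855,32.2184) → (162.8359,52.1119) → (153.5332,89.5483) → (173.4267,122.5979) → (210.8631,131.9006) → (243.9127,112.0071) (closed)

[4] `<path>` rectangle, #ff00ff→engrave S118 F2283: (110.2604,72.9499) → (224.2043,72.9499) → (224.2043,66.6792) → (110.2604,66.6792) → (110.2604,72.9499) (closed)

[5] `<line>` line segment, #ff00ff→engrave S118 F2283: (173.1699,58.3387) → (46.3066,80.6687)

(Gcodetools for Inkscape — laser output)
G21
G90
G0 X227.5832 Y105.7712
M3 S118
G1 X40.0876 Y48.8257 F2283
G1 X154.0560 Y19.9849 F2283
G1 X47.9111 Y101.7539 F2283
G1 X227.5832 Y105.7712 F2283
M5
G0 X243.4698 Y109.2672
M3 S118
G1 X266.1662 Y74.4339 F2283
G1 X125.7922 Y110.4640 F2283
G1 X264.9238 Y103.9602 F2283
G1 X243.4698 Y109.2672 F2283
M5
G0 X243.9127 Y112.0071
M3 S118
G1 X253.2154 Y74.5707 F2283
G1 X233.3219 Y41.5211 F2283
G1 X195.8855 Y32.2184 F2283
G1 X162.8359 Y52.1119 F2283
G1 X153.5332 Y89.5483 F2283
G1 X173.4267 Y122.5979 F2283
G1 X210.8631 Y131.9006 F2283
G1 X243.9127 Y112.0071 F2283
M5
G0 X110.2604 Y72.9499
M3 S118
G1 X224.2043 Y72.9499 F2283
G1 X224.2043 Y66.6792 F2283
G1 X110.2604 Y66.6792 F2283
G1 X110.2604 Y72.9499 F2283
M5
G0 X173.1699 Y58.3387
M3 S118
G1 X46.3066 Y80.6687 F2283
M5
G0 X0.0000 Y0.0000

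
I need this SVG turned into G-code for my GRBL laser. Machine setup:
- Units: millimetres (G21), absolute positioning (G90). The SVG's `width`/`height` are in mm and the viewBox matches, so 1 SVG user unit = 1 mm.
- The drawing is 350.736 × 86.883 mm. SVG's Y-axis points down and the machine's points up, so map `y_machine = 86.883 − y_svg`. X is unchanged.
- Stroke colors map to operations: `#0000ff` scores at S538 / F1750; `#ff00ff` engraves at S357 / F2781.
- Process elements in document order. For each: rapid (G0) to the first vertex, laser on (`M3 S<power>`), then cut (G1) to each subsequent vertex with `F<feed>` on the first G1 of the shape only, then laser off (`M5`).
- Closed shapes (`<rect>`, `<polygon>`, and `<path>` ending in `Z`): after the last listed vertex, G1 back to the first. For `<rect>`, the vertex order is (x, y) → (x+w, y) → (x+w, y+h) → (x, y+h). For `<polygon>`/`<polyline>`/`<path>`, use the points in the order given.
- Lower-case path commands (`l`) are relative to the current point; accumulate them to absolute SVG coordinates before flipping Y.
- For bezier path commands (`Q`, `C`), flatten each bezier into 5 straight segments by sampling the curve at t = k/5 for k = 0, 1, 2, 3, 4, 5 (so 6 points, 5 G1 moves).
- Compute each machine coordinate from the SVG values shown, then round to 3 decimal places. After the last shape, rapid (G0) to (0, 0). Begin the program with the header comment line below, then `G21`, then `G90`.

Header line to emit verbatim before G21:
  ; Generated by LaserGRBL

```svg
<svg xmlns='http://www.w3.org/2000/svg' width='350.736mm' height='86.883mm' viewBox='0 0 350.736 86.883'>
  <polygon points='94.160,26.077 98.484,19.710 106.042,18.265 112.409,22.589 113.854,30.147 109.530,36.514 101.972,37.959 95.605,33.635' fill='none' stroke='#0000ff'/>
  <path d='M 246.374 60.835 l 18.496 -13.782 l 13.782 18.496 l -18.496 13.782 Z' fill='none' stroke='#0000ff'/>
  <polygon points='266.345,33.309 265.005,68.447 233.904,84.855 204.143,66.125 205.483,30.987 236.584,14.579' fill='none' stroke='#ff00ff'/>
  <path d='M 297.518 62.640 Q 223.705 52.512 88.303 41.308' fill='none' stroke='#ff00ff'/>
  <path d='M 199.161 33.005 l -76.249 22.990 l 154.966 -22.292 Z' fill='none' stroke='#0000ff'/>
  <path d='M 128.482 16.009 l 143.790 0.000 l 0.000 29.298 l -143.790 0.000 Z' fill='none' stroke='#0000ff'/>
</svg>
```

; Generated by LaserGRBL
G21
G90
G0 X94.160 Y60.806
M3 S538
G1 X98.484 Y67.173 F1750
G1 X106.042 Y68.618
G1 X112.409 Y64.294
G1 X113.854 Y56.736
G1 X109.530 Y50.369
G1 X101.972 Y48.924
G1 X95.605 Y53.248
G1 X94.160 Y60.806
M5
G0 X246.374 Y26.048
M3 S538
G1 X264.870 Y39.830 F1750
G1 X278.652 Y21.334
G1 X260.156 Y7.552
G1 X246.374 Y26.048
M5
G0 X266.345 Y53.574
M3 S357
G1 X265.005 Y18.436 F2781
G1 X233.904 Y2.028
G1 X204.143 Y20.758
G1 X205.483 Y55.896
G1 X236.584 Y72.304
G1 X266.345 Y53.574
M5
G0 X297.518 Y24.243
M3 S357
G1 X265.529 Y28.337 F2781
G1 X228.613 Y32.518
G1 X186.770 Y36.784
G1 X140.000 Y41.136
G1 X88.303 Y45.575
M5
G0 X199.161 Y53.878
M3 S538
G1 X122.912 Y30.888 F1750
G1 X277.878 Y53.180
G1 X199.161 Y53.878
M5
G0 X128.482 Y70.874
M3 S538
G1 X272.272 Y70.874 F1750
G1 X272.272 Y41.576
G1 X128.482 Y41.576
G1 X128.482 Y70.874
M5
G0 X0.000 Y0.000

1 u = 1 mm; y_m = 86.883 − y.

[1] `<polygon>` regular polygon, #0000ff→score S538 F1750: (94.160,60.806) → (98.484,67.173) → (106.042,68.618) → (112.409,64.294) → (113.854,56.736) → (109.530,50.369) → (101.972,48.924) → (95.605,53.248) → (94.160,60.806) (closed)

[2] `<path>` regular polygon, #0000ff→score S538 F1750: (246.374,26.048) → (264.870,39.830) → (278.652,21.334) → (260.156,7.552) → (246.374,26.048) (closed)

[3] `<polygon>` regular polygon, #ff00ff→engrave S357 F2781: (266.345,53.574) → (265.005,18.436) → (233.904,2.028) → (204.143,20.758) → (205.483,55.896) → (236.584,72.304) → (266.345,53.574) (closed)

[4] `<path>` quadratic bezier, #ff00ff→engrave S357 F2781: (297.518,24.243) → (265.529,28.337) → (228.613,32.518) → (186.770,36.784) → (140.000,41.136) → (88.303,45.575)

[5] `<path>` closed polygon, #0000ff→score S538 F1750: (199.161,53.878) → (122.912,30.888) → (277.878,53.180) → (199.161,53.878) (closed)

[6] `<path>` rectangle, #0000ff→score S538 F1750: (128.482,70.874) → (272.272,70.874) → (272.272,41.576) → (128.482,41.576) → (128.482,70.874) (closed)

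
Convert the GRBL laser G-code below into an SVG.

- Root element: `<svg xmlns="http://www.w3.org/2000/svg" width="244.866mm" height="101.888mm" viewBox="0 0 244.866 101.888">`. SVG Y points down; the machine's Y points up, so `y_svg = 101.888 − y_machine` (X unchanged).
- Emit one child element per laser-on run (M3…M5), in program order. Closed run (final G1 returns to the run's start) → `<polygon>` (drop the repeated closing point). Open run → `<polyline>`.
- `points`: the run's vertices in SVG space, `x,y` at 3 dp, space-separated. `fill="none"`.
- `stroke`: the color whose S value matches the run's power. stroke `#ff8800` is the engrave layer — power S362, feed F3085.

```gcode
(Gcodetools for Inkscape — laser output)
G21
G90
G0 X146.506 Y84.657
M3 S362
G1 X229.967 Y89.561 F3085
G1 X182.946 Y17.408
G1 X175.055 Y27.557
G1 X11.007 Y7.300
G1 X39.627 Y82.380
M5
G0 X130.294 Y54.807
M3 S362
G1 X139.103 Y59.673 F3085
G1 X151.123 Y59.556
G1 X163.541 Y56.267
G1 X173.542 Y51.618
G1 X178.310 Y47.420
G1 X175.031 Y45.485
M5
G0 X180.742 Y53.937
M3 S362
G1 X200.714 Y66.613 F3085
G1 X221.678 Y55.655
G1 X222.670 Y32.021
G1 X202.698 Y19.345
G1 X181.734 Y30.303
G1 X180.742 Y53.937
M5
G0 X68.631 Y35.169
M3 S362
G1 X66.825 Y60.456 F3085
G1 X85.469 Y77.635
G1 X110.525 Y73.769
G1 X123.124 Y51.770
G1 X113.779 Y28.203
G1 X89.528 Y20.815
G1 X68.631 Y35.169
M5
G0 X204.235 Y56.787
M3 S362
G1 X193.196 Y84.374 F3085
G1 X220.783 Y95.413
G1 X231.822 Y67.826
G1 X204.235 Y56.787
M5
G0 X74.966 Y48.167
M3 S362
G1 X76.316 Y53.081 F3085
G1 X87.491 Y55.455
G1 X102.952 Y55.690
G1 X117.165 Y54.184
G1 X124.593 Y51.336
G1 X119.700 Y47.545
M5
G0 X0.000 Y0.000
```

Machine Y-up, SVG Y-down with viewBox height 101.888, so y_svg = 101.888 − y_machine; X carries over. Every run uses S362, so all elements get stroke `#ff8800` (engrave).

Run 1: The run is open, so emit a `<polyline>` with points (Y-flipped): 146.506,17.231 229.967,12.327 182.946,84.480 175.055,74.331 11.007,94.588 39.627,19.508.

Run 2: The run is open, so emit a `<polyline>` with points (Y-flipped): 130.294,47.081 139.103,42.215 151.123,42.332 163.541,45.621 173.542,50.270 178.310,54.468 175.031,56.403.

Run 3: The run returns to its start, so emit a `<polygon>` with points (Y-flipped): 180.742,47.951 200.714,35.275 221.678,46.233 222.670,69.867 202.698,82.543 181.734,71.585.

Run 4: The run returns to its start, so emit a `<polygon>` with points (Y-flipped): 68.631,66.719 66.825,41.432 85.469,24.253 110.525,28.119 123.124,50.118 113.779,73.685 89.528,81.073.

Run 5: The run returns to its start, so emit a `<polygon>` with points (Y-flipped): 204.235,45.101 193.196,17.514 220.783,6.475 231.822,34.062.

Run 6: The run is open, so emit a `<polyline>` with points (Y-flipped): 74.966,53.721 76.316,48.807 87.491,46.433 102.952,46.198 117.165,47.704 124.593,50.552 119.700,54.343.

<svg xmlns="http://www.w3.org/2000/svg" width="244.866mm" height="101.888mm" viewBox="0 0 244.866 101.888">
  <polyline points="146.506,17.231 229.967,12.327 182.946,84.480 175.055,74.331 11.007,94.588 39.627,19.508" fill="none" stroke="#ff8800"/>
  <polyline points="130.294,47.081 139.103,42.215 151.123,42.332 163.541,45.621 173.542,50.270 178.310,54.468 175.031,56.403" fill="none" stroke="#ff8800"/>
  <polygon points="180.742,47.951 200.714,35.275 221.678,46.233 222.670,69.867 202.698,82.543 181.734,71.585" fill="none" stroke="#ff8800"/>
  <polygon points="68.631,66.719 66.825,41.432 85.469,24.253 110.525,28.119 123.124,50.118 113.779,73.685 89.528,81.073" fill="none" stroke="#ff8800"/>
  <polygon points="204.235,45.101 193.196,17.514 220.783,6.475 231.822,34.062" fill="none" stroke="#ff8800"/>
  <polyline points="74.966,53.721 76.316,48.807 87.491,46.433 102.952,46.198 117.165,47.704 124.593,50.552 119.700,54.343" fill="none" stroke="#ff8800"/>
</svg>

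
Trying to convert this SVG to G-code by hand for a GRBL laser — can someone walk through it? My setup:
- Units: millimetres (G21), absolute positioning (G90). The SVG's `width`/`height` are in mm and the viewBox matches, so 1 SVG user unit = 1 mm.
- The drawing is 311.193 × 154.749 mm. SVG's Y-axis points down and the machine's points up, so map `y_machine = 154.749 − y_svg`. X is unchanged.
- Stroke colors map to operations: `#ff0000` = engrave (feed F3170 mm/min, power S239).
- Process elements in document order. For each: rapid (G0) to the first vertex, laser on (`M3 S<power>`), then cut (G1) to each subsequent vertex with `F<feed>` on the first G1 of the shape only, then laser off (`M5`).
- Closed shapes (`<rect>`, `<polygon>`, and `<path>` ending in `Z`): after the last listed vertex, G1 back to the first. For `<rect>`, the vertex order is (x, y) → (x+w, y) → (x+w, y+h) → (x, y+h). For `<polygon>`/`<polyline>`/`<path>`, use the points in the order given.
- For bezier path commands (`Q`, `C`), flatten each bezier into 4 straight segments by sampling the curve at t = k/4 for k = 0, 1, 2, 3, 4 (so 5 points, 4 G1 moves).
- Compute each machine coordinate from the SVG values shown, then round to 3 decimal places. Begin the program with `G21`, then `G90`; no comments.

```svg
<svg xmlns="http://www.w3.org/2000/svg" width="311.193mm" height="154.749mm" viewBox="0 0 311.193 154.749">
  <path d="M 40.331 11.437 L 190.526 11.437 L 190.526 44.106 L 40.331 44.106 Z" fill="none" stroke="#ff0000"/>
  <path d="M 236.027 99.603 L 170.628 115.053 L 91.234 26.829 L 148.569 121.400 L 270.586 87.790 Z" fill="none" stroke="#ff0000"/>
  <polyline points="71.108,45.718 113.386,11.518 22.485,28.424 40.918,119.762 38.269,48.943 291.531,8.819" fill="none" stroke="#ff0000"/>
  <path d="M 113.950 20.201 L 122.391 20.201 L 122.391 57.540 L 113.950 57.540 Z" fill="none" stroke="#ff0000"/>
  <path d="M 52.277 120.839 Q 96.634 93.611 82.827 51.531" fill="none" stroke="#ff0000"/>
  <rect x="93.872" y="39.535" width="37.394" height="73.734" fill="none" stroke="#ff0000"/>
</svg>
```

G21
G90
G0 X40.331 Y143.312
M3 S239
G1 X190.526 Y143.312 F3170
G1 X190.526 Y110.643
G1 X40.331 Y110.643
G1 X40.331 Y143.312
M5
G0 X236.027 Y55.146
M3 S239
G1 X170.628 Y39.696 F3170
G1 X91.234 Y127.920
G1 X148.569 Y33.349
G1 X270.586 Y66.959
G1 X236.027 Y55.146
M5
G0 X71.108 Y109.031
M3 S239
G1 X113.386 Y143.231 F3170
G1 X22.485 Y126.325
G1 X40.918 Y34.987
G1 X38.269 Y105.806
G1 X291.531 Y145.930
M5
G0 X113.950 Y134.548
M3 S239
G1 X122.391 Y134.548 F3170
G1 X122.391 Y97.209
G1 X113.950 Y97.209
G1 X113.950 Y134.548
M5
G0 X52.277 Y33.910
M3 S239
G1 X70.820 Y48.452 F3170
G1 X82.093 Y64.851
G1 X86.095 Y83.106
G1 X82.827 Y103.218
M5
G0 X93.872 Y115.214
M3 S239
G1 X131.266 Y115.214 F3170
G1 X131.266 Y41.480
G1 X93.872 Y41.480
G1 X93.872 Y115.214
M5

viewBox `0 0 311.193 154.749` with mm width/height → 1 unit = 1 mm. Flip: y_m = 154.749 − y_svg.

**Shape 1** — `<path>` rectangle, stroke `#ff0000` → engrave (S239, F3170). Machine vertices: (40.331,143.312) → (190.526,143.312) → (190.526,110.643) → (40.331,110.643) → (40.331,143.312). Closed: final G1 returns to the first vertex.

**Shape 2** — `<path>` closed polygon, stroke `#ff0000` → engrave (S239, F3170). Machine vertices: (236.027,55.146) → (170.628,39.696) → (91.234,127.920) → (148.569,33.349) → (270.586,66.959) → (236.027,55.146). Closed: final G1 returns to the first vertex.

**Shape 3** — `<polyline>` open polyline, stroke `#ff0000` → engrave (S239, F3170). Machine vertices: (71.108,109.031) → (113.386,143.231) → (22.485,126.325) → (40.918,34.987) → (38.269,105.806) → (291.531,145.930). Open path.

**Shape 4** — `<path>` rectangle, stroke `#ff0000` → engrave (S239, F3170). Machine vertices: (113.950,134.548) → (122.391,134.548) → (122.391,97.209) → (113.950,97.209) → (113.950,134.548). Closed: final G1 returns to the first vertex.

**Shape 5** — `<path>` quadratic bezier, stroke `#ff0000` → engrave (S239, F3170). Control points (SVG): P0=(52.277,120.839), P1=(96.634,93.611), P2=(82.827,51.531); sampled at t=k/4. Machine vertices: (52.277,33.910) → (70.820,48.452) → (82.093,64.851) → (86.095,83.106) → (82.827,103.218). Open path.

**Shape 6** — `<rect>` rectangle, stroke `#ff0000` → engrave (S239, F3170). Machine vertices: (93.872,115.214) → (131.266,115.214) → (131.266,41.480) → (93.872,41.480) → (93.872,115.214). Closed: final G1 returns to the first vertex.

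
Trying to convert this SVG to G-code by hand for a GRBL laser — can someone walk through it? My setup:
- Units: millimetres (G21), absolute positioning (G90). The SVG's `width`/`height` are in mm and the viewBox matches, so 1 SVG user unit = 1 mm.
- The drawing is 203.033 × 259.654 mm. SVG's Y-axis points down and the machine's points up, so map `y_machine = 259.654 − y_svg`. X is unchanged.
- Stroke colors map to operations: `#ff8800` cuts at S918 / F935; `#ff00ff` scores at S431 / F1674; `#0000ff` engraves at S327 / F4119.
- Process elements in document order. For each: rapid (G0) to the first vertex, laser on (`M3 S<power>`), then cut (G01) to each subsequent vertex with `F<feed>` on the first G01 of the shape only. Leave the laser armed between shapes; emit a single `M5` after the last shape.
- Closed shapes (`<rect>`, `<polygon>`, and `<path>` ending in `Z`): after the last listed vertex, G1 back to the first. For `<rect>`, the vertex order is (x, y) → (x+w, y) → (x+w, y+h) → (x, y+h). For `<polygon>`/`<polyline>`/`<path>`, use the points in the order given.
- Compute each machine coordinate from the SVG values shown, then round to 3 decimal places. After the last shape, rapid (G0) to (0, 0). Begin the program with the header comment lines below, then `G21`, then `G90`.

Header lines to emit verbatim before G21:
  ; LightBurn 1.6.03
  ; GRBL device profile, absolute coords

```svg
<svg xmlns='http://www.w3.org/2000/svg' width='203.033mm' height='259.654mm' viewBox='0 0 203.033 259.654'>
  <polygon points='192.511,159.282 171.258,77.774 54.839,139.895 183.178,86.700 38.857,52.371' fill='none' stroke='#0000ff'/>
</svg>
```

1 u = 1 mm; y_m = 259.654 − y.

[1] `<polygon>` closed polygon, #0000ff→engrave S327 F4119: (192.511,100.372) → (171.258,181.880) → (54.839,119.759) → (183.178,172.954) → (38.857,207.283) → (192.511,100.372) (closed)

; LightBurn 1.6.03
; GRBL device profile, absolute coords
G21
G90
G0 X192.511 Y100.372
M3 S327
G01 X171.258 Y181.880 F4119
G01 X54.839 Y119.759
G01 X183.178 Y172.954
G01 X38.857 Y207.283
G01 X192.511 Y100.372
M5
G0 X0.000 Y0.000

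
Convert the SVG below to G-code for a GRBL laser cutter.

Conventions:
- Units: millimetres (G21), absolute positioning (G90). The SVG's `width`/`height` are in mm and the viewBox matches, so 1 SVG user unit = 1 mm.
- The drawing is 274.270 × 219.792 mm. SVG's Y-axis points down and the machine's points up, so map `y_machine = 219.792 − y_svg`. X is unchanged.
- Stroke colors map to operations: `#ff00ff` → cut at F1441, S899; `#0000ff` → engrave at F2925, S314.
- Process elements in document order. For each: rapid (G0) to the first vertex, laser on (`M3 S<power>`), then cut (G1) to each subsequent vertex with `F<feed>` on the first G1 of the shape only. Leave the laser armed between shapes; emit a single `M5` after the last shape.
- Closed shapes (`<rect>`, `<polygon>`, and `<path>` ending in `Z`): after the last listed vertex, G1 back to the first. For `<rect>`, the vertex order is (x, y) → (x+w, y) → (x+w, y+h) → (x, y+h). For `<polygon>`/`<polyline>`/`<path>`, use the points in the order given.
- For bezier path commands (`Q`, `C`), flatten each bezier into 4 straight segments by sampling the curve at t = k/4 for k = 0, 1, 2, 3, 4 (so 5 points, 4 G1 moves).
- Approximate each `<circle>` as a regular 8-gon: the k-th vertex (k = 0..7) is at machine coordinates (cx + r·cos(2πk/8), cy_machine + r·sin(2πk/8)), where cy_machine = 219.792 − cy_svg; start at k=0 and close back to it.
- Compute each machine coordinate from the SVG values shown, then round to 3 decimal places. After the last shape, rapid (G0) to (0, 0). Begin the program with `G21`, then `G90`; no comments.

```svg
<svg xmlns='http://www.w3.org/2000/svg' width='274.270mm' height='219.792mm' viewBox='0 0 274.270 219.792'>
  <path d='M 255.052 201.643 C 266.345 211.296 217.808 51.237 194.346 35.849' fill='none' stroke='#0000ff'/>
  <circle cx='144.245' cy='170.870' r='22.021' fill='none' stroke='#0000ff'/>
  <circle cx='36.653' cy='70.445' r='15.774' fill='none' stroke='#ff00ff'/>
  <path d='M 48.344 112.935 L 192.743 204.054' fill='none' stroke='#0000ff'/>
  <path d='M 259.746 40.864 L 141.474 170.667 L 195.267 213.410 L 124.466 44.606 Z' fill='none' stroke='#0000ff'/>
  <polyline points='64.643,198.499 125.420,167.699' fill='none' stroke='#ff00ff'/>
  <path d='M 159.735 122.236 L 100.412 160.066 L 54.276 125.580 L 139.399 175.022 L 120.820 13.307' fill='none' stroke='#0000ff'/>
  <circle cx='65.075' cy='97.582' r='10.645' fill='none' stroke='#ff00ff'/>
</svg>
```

G21
G90
G0 X255.052 Y18.149
M3 S314
G1 X253.630 Y37.818 F2925
G1 X237.732 Y91.656
G1 X215.317 Y150.188
G1 X194.346 Y183.943
G0 X166.266 Y48.922
M3 S314
G1 X159.816 Y64.493 F2925
G1 X144.245 Y70.943
G1 X128.674 Y64.493
G1 X122.224 Y48.922
G1 X128.674 Y33.351
G1 X144.245 Y26.901
G1 X159.816 Y33.351
G1 X166.266 Y48.922
G0 X52.427 Y149.347
M3 S899
G1 X47.807 Y160.501 F1441
G1 X36.653 Y165.121
G1 X25.499 Y160.501
G1 X20.879 Y149.347
G1 X25.499 Y138.193
G1 X36.653 Y133.573
G1 X47.807 Y138.193
G1 X52.427 Y149.347
G0 X48.344 Y106.857
M3 S314
G1 X192.743 Y15.738 F2925
G0 X259.746 Y178.928
M3 S314
G1 X141.474 Y49.125 F2925
G1 X195.267 Y6.382
G1 X124.466 Y175.186
G1 X259.746 Y178.928
G0 X64.643 Y21.293
M3 S899
G1 X125.420 Y52.093 F1441
G0 X159.735 Y97.556
M3 S314
G1 X100.412 Y59.726 F2925
G1 X54.276 Y94.212
G1 X139.399 Y44.770
G1 X120.820 Y206.485
G0 X75.720 Y122.210
M3 S899
G1 X72.602 Y129.737 F1441
G1 X65.075 Y132.855
G1 X57.548 Y129.737
G1 X54.430 Y122.210
G1 X57.548 Y114.683
G1 X65.075 Y111.565
G1 X72.602 Y114.683
G1 X75.720 Y122.210
M5
G0 X0.000 Y0.000

Since the viewBox matches the mm dimensions, user units are millimetres directly. The only transform is the Y-flip y_m = 219.792 − y_svg.

Shape 1 is a cubic bezier drawn with `<path>`. Its stroke #0000ff means engrave at S314, F2925. After flipping Y the toolpath is (255.052,18.149) → (253.630,37.818) → (237.732,91.656) → (215.317,150.188) → (194.346,183.943).

Shape 2 is a circle drawn with `<circle>`. Its stroke #0000ff means engrave at S314, F2925. After flipping Y the toolpath is (166.266,48.922) → (159.816,64.493) → (144.245,70.943) → (128.674,64.493) → (122.224,48.922) → (128.674,33.351) → (144.245,26.901) → (159.816,33.351) → (166.266,48.922), returning to the start.

Shape 3 is a circle drawn with `<circle>`. Its stroke #ff00ff means cut at S899, F1441. After flipping Y the toolpath is (52.427,149.347) → (47.807,160.501) → (36.653,165.121) → (25.499,160.501) → (20.879,149.347) → (25.499,138.193) → (36.653,133.573) → (47.807,138.193) → (52.427,149.347), returning to the start.

Shape 4 is a line segment drawn with `<path>`. Its stroke #0000ff means engrave at S314, F2925. After flipping Y the toolpath is (48.344,106.857) → (192.743,15.738).

Shape 5 is a closed polygon drawn with `<path>`. Its stroke #0000ff means engrave at S314, F2925. After flipping Y the toolpath is (259.746,178.928) → (141.474,49.125) → (195.267,6.382) → (124.466,175.186) → (259.746,178.928), returning to the start.

Shape 6 is a line segment drawn with `<polyline>`. Its stroke #ff00ff means cut at S899, F1441. After flipping Y the toolpath is (64.643,21.293) → (125.420,52.093).

Shape 7 is a open polyline drawn with `<path>`. Its stroke #0000ff means engrave at S314, F2925. After flipping Y the toolpath is (159.735,97.556) → (100.412,59.726) → (54.276,94.212) → (139.399,44.770) → (120.820,206.485).

Shape 8 is a circle drawn with `<circle>`. Its stroke #ff00ff means cut at S899, F1441. After flipping Y the toolpath is (75.720,122.210) → (72.602,129.737) → (65.075,132.855) → (57.548,129.737) → (54.430,122.210) → (57.548,114.683) → (65.075,111.565) → (72.602,114.683) → (75.720,122.210), returning to the start.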